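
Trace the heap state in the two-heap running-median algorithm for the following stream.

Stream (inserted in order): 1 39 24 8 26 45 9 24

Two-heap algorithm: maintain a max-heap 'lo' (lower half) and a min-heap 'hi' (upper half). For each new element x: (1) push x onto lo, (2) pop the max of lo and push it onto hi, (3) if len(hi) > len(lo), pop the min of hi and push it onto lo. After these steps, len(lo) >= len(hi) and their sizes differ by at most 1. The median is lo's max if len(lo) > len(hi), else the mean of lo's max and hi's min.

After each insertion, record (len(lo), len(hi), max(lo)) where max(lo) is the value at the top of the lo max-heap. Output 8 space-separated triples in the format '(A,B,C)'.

Answer: (1,0,1) (1,1,1) (2,1,24) (2,2,8) (3,2,24) (3,3,24) (4,3,24) (4,4,24)

Derivation:
Step 1: insert 1 -> lo=[1] hi=[] -> (len(lo)=1, len(hi)=0, max(lo)=1)
Step 2: insert 39 -> lo=[1] hi=[39] -> (len(lo)=1, len(hi)=1, max(lo)=1)
Step 3: insert 24 -> lo=[1, 24] hi=[39] -> (len(lo)=2, len(hi)=1, max(lo)=24)
Step 4: insert 8 -> lo=[1, 8] hi=[24, 39] -> (len(lo)=2, len(hi)=2, max(lo)=8)
Step 5: insert 26 -> lo=[1, 8, 24] hi=[26, 39] -> (len(lo)=3, len(hi)=2, max(lo)=24)
Step 6: insert 45 -> lo=[1, 8, 24] hi=[26, 39, 45] -> (len(lo)=3, len(hi)=3, max(lo)=24)
Step 7: insert 9 -> lo=[1, 8, 9, 24] hi=[26, 39, 45] -> (len(lo)=4, len(hi)=3, max(lo)=24)
Step 8: insert 24 -> lo=[1, 8, 9, 24] hi=[24, 26, 39, 45] -> (len(lo)=4, len(hi)=4, max(lo)=24)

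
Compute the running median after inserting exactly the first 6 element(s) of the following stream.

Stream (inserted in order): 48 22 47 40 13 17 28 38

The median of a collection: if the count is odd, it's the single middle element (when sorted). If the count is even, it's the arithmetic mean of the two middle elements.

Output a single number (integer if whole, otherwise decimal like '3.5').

Answer: 31

Derivation:
Step 1: insert 48 -> lo=[48] (size 1, max 48) hi=[] (size 0) -> median=48
Step 2: insert 22 -> lo=[22] (size 1, max 22) hi=[48] (size 1, min 48) -> median=35
Step 3: insert 47 -> lo=[22, 47] (size 2, max 47) hi=[48] (size 1, min 48) -> median=47
Step 4: insert 40 -> lo=[22, 40] (size 2, max 40) hi=[47, 48] (size 2, min 47) -> median=43.5
Step 5: insert 13 -> lo=[13, 22, 40] (size 3, max 40) hi=[47, 48] (size 2, min 47) -> median=40
Step 6: insert 17 -> lo=[13, 17, 22] (size 3, max 22) hi=[40, 47, 48] (size 3, min 40) -> median=31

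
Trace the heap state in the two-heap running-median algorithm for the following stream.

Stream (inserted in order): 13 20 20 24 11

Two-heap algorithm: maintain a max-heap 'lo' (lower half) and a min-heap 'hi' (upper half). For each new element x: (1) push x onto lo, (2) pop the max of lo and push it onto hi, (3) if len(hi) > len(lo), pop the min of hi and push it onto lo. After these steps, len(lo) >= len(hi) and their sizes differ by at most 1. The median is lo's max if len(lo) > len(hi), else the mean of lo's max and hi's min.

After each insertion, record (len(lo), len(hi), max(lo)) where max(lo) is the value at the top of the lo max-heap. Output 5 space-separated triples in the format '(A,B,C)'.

Step 1: insert 13 -> lo=[13] hi=[] -> (len(lo)=1, len(hi)=0, max(lo)=13)
Step 2: insert 20 -> lo=[13] hi=[20] -> (len(lo)=1, len(hi)=1, max(lo)=13)
Step 3: insert 20 -> lo=[13, 20] hi=[20] -> (len(lo)=2, len(hi)=1, max(lo)=20)
Step 4: insert 24 -> lo=[13, 20] hi=[20, 24] -> (len(lo)=2, len(hi)=2, max(lo)=20)
Step 5: insert 11 -> lo=[11, 13, 20] hi=[20, 24] -> (len(lo)=3, len(hi)=2, max(lo)=20)

Answer: (1,0,13) (1,1,13) (2,1,20) (2,2,20) (3,2,20)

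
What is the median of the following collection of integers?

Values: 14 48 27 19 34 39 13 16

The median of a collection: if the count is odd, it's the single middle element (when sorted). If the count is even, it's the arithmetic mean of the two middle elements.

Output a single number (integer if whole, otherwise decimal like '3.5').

Answer: 23

Derivation:
Step 1: insert 14 -> lo=[14] (size 1, max 14) hi=[] (size 0) -> median=14
Step 2: insert 48 -> lo=[14] (size 1, max 14) hi=[48] (size 1, min 48) -> median=31
Step 3: insert 27 -> lo=[14, 27] (size 2, max 27) hi=[48] (size 1, min 48) -> median=27
Step 4: insert 19 -> lo=[14, 19] (size 2, max 19) hi=[27, 48] (size 2, min 27) -> median=23
Step 5: insert 34 -> lo=[14, 19, 27] (size 3, max 27) hi=[34, 48] (size 2, min 34) -> median=27
Step 6: insert 39 -> lo=[14, 19, 27] (size 3, max 27) hi=[34, 39, 48] (size 3, min 34) -> median=30.5
Step 7: insert 13 -> lo=[13, 14, 19, 27] (size 4, max 27) hi=[34, 39, 48] (size 3, min 34) -> median=27
Step 8: insert 16 -> lo=[13, 14, 16, 19] (size 4, max 19) hi=[27, 34, 39, 48] (size 4, min 27) -> median=23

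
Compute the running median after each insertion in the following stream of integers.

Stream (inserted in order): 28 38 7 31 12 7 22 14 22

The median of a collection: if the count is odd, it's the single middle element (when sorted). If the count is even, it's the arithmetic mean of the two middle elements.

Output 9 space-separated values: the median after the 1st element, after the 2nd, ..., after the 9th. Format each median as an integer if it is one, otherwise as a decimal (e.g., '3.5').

Step 1: insert 28 -> lo=[28] (size 1, max 28) hi=[] (size 0) -> median=28
Step 2: insert 38 -> lo=[28] (size 1, max 28) hi=[38] (size 1, min 38) -> median=33
Step 3: insert 7 -> lo=[7, 28] (size 2, max 28) hi=[38] (size 1, min 38) -> median=28
Step 4: insert 31 -> lo=[7, 28] (size 2, max 28) hi=[31, 38] (size 2, min 31) -> median=29.5
Step 5: insert 12 -> lo=[7, 12, 28] (size 3, max 28) hi=[31, 38] (size 2, min 31) -> median=28
Step 6: insert 7 -> lo=[7, 7, 12] (size 3, max 12) hi=[28, 31, 38] (size 3, min 28) -> median=20
Step 7: insert 22 -> lo=[7, 7, 12, 22] (size 4, max 22) hi=[28, 31, 38] (size 3, min 28) -> median=22
Step 8: insert 14 -> lo=[7, 7, 12, 14] (size 4, max 14) hi=[22, 28, 31, 38] (size 4, min 22) -> median=18
Step 9: insert 22 -> lo=[7, 7, 12, 14, 22] (size 5, max 22) hi=[22, 28, 31, 38] (size 4, min 22) -> median=22

Answer: 28 33 28 29.5 28 20 22 18 22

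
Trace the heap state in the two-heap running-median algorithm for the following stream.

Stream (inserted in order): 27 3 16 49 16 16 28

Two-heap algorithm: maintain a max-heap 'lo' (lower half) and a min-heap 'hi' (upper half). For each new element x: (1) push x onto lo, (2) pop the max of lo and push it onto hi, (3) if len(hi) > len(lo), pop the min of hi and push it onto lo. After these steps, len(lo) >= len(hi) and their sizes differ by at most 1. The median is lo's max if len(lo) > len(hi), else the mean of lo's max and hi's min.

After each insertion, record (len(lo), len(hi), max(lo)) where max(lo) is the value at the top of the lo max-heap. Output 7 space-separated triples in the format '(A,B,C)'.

Step 1: insert 27 -> lo=[27] hi=[] -> (len(lo)=1, len(hi)=0, max(lo)=27)
Step 2: insert 3 -> lo=[3] hi=[27] -> (len(lo)=1, len(hi)=1, max(lo)=3)
Step 3: insert 16 -> lo=[3, 16] hi=[27] -> (len(lo)=2, len(hi)=1, max(lo)=16)
Step 4: insert 49 -> lo=[3, 16] hi=[27, 49] -> (len(lo)=2, len(hi)=2, max(lo)=16)
Step 5: insert 16 -> lo=[3, 16, 16] hi=[27, 49] -> (len(lo)=3, len(hi)=2, max(lo)=16)
Step 6: insert 16 -> lo=[3, 16, 16] hi=[16, 27, 49] -> (len(lo)=3, len(hi)=3, max(lo)=16)
Step 7: insert 28 -> lo=[3, 16, 16, 16] hi=[27, 28, 49] -> (len(lo)=4, len(hi)=3, max(lo)=16)

Answer: (1,0,27) (1,1,3) (2,1,16) (2,2,16) (3,2,16) (3,3,16) (4,3,16)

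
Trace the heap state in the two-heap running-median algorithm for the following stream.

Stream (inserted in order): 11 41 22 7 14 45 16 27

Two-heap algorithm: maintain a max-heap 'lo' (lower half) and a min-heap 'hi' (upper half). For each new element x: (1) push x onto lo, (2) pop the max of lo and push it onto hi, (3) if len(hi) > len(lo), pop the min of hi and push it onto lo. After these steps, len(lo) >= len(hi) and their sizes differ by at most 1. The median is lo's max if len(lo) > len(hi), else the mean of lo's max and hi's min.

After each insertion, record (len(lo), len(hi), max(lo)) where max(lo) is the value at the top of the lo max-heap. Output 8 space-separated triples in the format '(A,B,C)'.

Answer: (1,0,11) (1,1,11) (2,1,22) (2,2,11) (3,2,14) (3,3,14) (4,3,16) (4,4,16)

Derivation:
Step 1: insert 11 -> lo=[11] hi=[] -> (len(lo)=1, len(hi)=0, max(lo)=11)
Step 2: insert 41 -> lo=[11] hi=[41] -> (len(lo)=1, len(hi)=1, max(lo)=11)
Step 3: insert 22 -> lo=[11, 22] hi=[41] -> (len(lo)=2, len(hi)=1, max(lo)=22)
Step 4: insert 7 -> lo=[7, 11] hi=[22, 41] -> (len(lo)=2, len(hi)=2, max(lo)=11)
Step 5: insert 14 -> lo=[7, 11, 14] hi=[22, 41] -> (len(lo)=3, len(hi)=2, max(lo)=14)
Step 6: insert 45 -> lo=[7, 11, 14] hi=[22, 41, 45] -> (len(lo)=3, len(hi)=3, max(lo)=14)
Step 7: insert 16 -> lo=[7, 11, 14, 16] hi=[22, 41, 45] -> (len(lo)=4, len(hi)=3, max(lo)=16)
Step 8: insert 27 -> lo=[7, 11, 14, 16] hi=[22, 27, 41, 45] -> (len(lo)=4, len(hi)=4, max(lo)=16)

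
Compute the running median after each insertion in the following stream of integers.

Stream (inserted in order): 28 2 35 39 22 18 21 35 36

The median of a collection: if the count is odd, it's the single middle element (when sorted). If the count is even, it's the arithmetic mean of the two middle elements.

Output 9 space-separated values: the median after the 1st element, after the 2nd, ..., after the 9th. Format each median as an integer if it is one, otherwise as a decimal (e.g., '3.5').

Answer: 28 15 28 31.5 28 25 22 25 28

Derivation:
Step 1: insert 28 -> lo=[28] (size 1, max 28) hi=[] (size 0) -> median=28
Step 2: insert 2 -> lo=[2] (size 1, max 2) hi=[28] (size 1, min 28) -> median=15
Step 3: insert 35 -> lo=[2, 28] (size 2, max 28) hi=[35] (size 1, min 35) -> median=28
Step 4: insert 39 -> lo=[2, 28] (size 2, max 28) hi=[35, 39] (size 2, min 35) -> median=31.5
Step 5: insert 22 -> lo=[2, 22, 28] (size 3, max 28) hi=[35, 39] (size 2, min 35) -> median=28
Step 6: insert 18 -> lo=[2, 18, 22] (size 3, max 22) hi=[28, 35, 39] (size 3, min 28) -> median=25
Step 7: insert 21 -> lo=[2, 18, 21, 22] (size 4, max 22) hi=[28, 35, 39] (size 3, min 28) -> median=22
Step 8: insert 35 -> lo=[2, 18, 21, 22] (size 4, max 22) hi=[28, 35, 35, 39] (size 4, min 28) -> median=25
Step 9: insert 36 -> lo=[2, 18, 21, 22, 28] (size 5, max 28) hi=[35, 35, 36, 39] (size 4, min 35) -> median=28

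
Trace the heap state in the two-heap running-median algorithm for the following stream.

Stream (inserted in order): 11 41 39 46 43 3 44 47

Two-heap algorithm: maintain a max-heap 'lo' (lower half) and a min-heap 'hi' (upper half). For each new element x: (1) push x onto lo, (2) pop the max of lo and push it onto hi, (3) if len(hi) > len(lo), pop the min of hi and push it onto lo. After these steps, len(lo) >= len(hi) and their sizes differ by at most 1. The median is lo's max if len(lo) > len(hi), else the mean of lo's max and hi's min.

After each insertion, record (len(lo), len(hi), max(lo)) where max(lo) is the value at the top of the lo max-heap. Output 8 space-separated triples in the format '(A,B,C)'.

Step 1: insert 11 -> lo=[11] hi=[] -> (len(lo)=1, len(hi)=0, max(lo)=11)
Step 2: insert 41 -> lo=[11] hi=[41] -> (len(lo)=1, len(hi)=1, max(lo)=11)
Step 3: insert 39 -> lo=[11, 39] hi=[41] -> (len(lo)=2, len(hi)=1, max(lo)=39)
Step 4: insert 46 -> lo=[11, 39] hi=[41, 46] -> (len(lo)=2, len(hi)=2, max(lo)=39)
Step 5: insert 43 -> lo=[11, 39, 41] hi=[43, 46] -> (len(lo)=3, len(hi)=2, max(lo)=41)
Step 6: insert 3 -> lo=[3, 11, 39] hi=[41, 43, 46] -> (len(lo)=3, len(hi)=3, max(lo)=39)
Step 7: insert 44 -> lo=[3, 11, 39, 41] hi=[43, 44, 46] -> (len(lo)=4, len(hi)=3, max(lo)=41)
Step 8: insert 47 -> lo=[3, 11, 39, 41] hi=[43, 44, 46, 47] -> (len(lo)=4, len(hi)=4, max(lo)=41)

Answer: (1,0,11) (1,1,11) (2,1,39) (2,2,39) (3,2,41) (3,3,39) (4,3,41) (4,4,41)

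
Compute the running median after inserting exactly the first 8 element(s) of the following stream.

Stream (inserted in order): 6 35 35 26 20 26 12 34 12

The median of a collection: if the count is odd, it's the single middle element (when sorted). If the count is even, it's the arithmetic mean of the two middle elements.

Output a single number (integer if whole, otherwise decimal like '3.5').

Step 1: insert 6 -> lo=[6] (size 1, max 6) hi=[] (size 0) -> median=6
Step 2: insert 35 -> lo=[6] (size 1, max 6) hi=[35] (size 1, min 35) -> median=20.5
Step 3: insert 35 -> lo=[6, 35] (size 2, max 35) hi=[35] (size 1, min 35) -> median=35
Step 4: insert 26 -> lo=[6, 26] (size 2, max 26) hi=[35, 35] (size 2, min 35) -> median=30.5
Step 5: insert 20 -> lo=[6, 20, 26] (size 3, max 26) hi=[35, 35] (size 2, min 35) -> median=26
Step 6: insert 26 -> lo=[6, 20, 26] (size 3, max 26) hi=[26, 35, 35] (size 3, min 26) -> median=26
Step 7: insert 12 -> lo=[6, 12, 20, 26] (size 4, max 26) hi=[26, 35, 35] (size 3, min 26) -> median=26
Step 8: insert 34 -> lo=[6, 12, 20, 26] (size 4, max 26) hi=[26, 34, 35, 35] (size 4, min 26) -> median=26

Answer: 26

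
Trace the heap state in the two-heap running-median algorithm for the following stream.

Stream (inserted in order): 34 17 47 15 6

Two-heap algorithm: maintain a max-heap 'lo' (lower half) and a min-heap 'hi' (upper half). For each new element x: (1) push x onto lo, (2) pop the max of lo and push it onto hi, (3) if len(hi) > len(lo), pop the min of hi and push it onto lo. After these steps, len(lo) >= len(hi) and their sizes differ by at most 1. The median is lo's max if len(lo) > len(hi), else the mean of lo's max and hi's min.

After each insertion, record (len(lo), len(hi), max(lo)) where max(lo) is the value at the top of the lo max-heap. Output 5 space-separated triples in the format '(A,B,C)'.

Step 1: insert 34 -> lo=[34] hi=[] -> (len(lo)=1, len(hi)=0, max(lo)=34)
Step 2: insert 17 -> lo=[17] hi=[34] -> (len(lo)=1, len(hi)=1, max(lo)=17)
Step 3: insert 47 -> lo=[17, 34] hi=[47] -> (len(lo)=2, len(hi)=1, max(lo)=34)
Step 4: insert 15 -> lo=[15, 17] hi=[34, 47] -> (len(lo)=2, len(hi)=2, max(lo)=17)
Step 5: insert 6 -> lo=[6, 15, 17] hi=[34, 47] -> (len(lo)=3, len(hi)=2, max(lo)=17)

Answer: (1,0,34) (1,1,17) (2,1,34) (2,2,17) (3,2,17)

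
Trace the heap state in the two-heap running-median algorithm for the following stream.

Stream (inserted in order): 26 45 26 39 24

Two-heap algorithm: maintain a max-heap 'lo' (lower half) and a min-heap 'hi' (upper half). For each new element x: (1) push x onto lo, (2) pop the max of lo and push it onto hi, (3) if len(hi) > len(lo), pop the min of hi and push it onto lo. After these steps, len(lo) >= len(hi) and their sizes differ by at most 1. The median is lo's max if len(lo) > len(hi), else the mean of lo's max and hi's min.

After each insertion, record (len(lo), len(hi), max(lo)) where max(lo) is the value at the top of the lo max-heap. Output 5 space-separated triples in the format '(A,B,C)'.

Answer: (1,0,26) (1,1,26) (2,1,26) (2,2,26) (3,2,26)

Derivation:
Step 1: insert 26 -> lo=[26] hi=[] -> (len(lo)=1, len(hi)=0, max(lo)=26)
Step 2: insert 45 -> lo=[26] hi=[45] -> (len(lo)=1, len(hi)=1, max(lo)=26)
Step 3: insert 26 -> lo=[26, 26] hi=[45] -> (len(lo)=2, len(hi)=1, max(lo)=26)
Step 4: insert 39 -> lo=[26, 26] hi=[39, 45] -> (len(lo)=2, len(hi)=2, max(lo)=26)
Step 5: insert 24 -> lo=[24, 26, 26] hi=[39, 45] -> (len(lo)=3, len(hi)=2, max(lo)=26)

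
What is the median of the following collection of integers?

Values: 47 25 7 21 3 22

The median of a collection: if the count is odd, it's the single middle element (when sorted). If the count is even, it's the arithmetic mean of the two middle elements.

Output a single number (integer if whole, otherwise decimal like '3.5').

Step 1: insert 47 -> lo=[47] (size 1, max 47) hi=[] (size 0) -> median=47
Step 2: insert 25 -> lo=[25] (size 1, max 25) hi=[47] (size 1, min 47) -> median=36
Step 3: insert 7 -> lo=[7, 25] (size 2, max 25) hi=[47] (size 1, min 47) -> median=25
Step 4: insert 21 -> lo=[7, 21] (size 2, max 21) hi=[25, 47] (size 2, min 25) -> median=23
Step 5: insert 3 -> lo=[3, 7, 21] (size 3, max 21) hi=[25, 47] (size 2, min 25) -> median=21
Step 6: insert 22 -> lo=[3, 7, 21] (size 3, max 21) hi=[22, 25, 47] (size 3, min 22) -> median=21.5

Answer: 21.5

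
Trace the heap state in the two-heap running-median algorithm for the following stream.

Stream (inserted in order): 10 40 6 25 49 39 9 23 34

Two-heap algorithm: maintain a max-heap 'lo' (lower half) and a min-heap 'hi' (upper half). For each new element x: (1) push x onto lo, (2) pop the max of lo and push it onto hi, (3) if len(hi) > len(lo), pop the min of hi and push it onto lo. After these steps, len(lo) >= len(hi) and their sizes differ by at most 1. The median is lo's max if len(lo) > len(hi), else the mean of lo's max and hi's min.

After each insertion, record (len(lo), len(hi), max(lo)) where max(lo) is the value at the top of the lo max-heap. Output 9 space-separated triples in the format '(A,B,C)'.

Step 1: insert 10 -> lo=[10] hi=[] -> (len(lo)=1, len(hi)=0, max(lo)=10)
Step 2: insert 40 -> lo=[10] hi=[40] -> (len(lo)=1, len(hi)=1, max(lo)=10)
Step 3: insert 6 -> lo=[6, 10] hi=[40] -> (len(lo)=2, len(hi)=1, max(lo)=10)
Step 4: insert 25 -> lo=[6, 10] hi=[25, 40] -> (len(lo)=2, len(hi)=2, max(lo)=10)
Step 5: insert 49 -> lo=[6, 10, 25] hi=[40, 49] -> (len(lo)=3, len(hi)=2, max(lo)=25)
Step 6: insert 39 -> lo=[6, 10, 25] hi=[39, 40, 49] -> (len(lo)=3, len(hi)=3, max(lo)=25)
Step 7: insert 9 -> lo=[6, 9, 10, 25] hi=[39, 40, 49] -> (len(lo)=4, len(hi)=3, max(lo)=25)
Step 8: insert 23 -> lo=[6, 9, 10, 23] hi=[25, 39, 40, 49] -> (len(lo)=4, len(hi)=4, max(lo)=23)
Step 9: insert 34 -> lo=[6, 9, 10, 23, 25] hi=[34, 39, 40, 49] -> (len(lo)=5, len(hi)=4, max(lo)=25)

Answer: (1,0,10) (1,1,10) (2,1,10) (2,2,10) (3,2,25) (3,3,25) (4,3,25) (4,4,23) (5,4,25)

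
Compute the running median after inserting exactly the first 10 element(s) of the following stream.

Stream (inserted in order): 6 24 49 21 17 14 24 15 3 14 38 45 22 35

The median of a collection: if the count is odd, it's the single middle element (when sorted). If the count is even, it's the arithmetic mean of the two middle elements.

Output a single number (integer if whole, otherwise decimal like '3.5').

Step 1: insert 6 -> lo=[6] (size 1, max 6) hi=[] (size 0) -> median=6
Step 2: insert 24 -> lo=[6] (size 1, max 6) hi=[24] (size 1, min 24) -> median=15
Step 3: insert 49 -> lo=[6, 24] (size 2, max 24) hi=[49] (size 1, min 49) -> median=24
Step 4: insert 21 -> lo=[6, 21] (size 2, max 21) hi=[24, 49] (size 2, min 24) -> median=22.5
Step 5: insert 17 -> lo=[6, 17, 21] (size 3, max 21) hi=[24, 49] (size 2, min 24) -> median=21
Step 6: insert 14 -> lo=[6, 14, 17] (size 3, max 17) hi=[21, 24, 49] (size 3, min 21) -> median=19
Step 7: insert 24 -> lo=[6, 14, 17, 21] (size 4, max 21) hi=[24, 24, 49] (size 3, min 24) -> median=21
Step 8: insert 15 -> lo=[6, 14, 15, 17] (size 4, max 17) hi=[21, 24, 24, 49] (size 4, min 21) -> median=19
Step 9: insert 3 -> lo=[3, 6, 14, 15, 17] (size 5, max 17) hi=[21, 24, 24, 49] (size 4, min 21) -> median=17
Step 10: insert 14 -> lo=[3, 6, 14, 14, 15] (size 5, max 15) hi=[17, 21, 24, 24, 49] (size 5, min 17) -> median=16

Answer: 16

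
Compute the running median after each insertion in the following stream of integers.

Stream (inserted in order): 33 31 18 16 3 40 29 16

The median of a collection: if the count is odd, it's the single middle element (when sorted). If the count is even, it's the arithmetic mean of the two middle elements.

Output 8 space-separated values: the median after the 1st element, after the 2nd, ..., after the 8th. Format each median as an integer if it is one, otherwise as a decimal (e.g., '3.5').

Step 1: insert 33 -> lo=[33] (size 1, max 33) hi=[] (size 0) -> median=33
Step 2: insert 31 -> lo=[31] (size 1, max 31) hi=[33] (size 1, min 33) -> median=32
Step 3: insert 18 -> lo=[18, 31] (size 2, max 31) hi=[33] (size 1, min 33) -> median=31
Step 4: insert 16 -> lo=[16, 18] (size 2, max 18) hi=[31, 33] (size 2, min 31) -> median=24.5
Step 5: insert 3 -> lo=[3, 16, 18] (size 3, max 18) hi=[31, 33] (size 2, min 31) -> median=18
Step 6: insert 40 -> lo=[3, 16, 18] (size 3, max 18) hi=[31, 33, 40] (size 3, min 31) -> median=24.5
Step 7: insert 29 -> lo=[3, 16, 18, 29] (size 4, max 29) hi=[31, 33, 40] (size 3, min 31) -> median=29
Step 8: insert 16 -> lo=[3, 16, 16, 18] (size 4, max 18) hi=[29, 31, 33, 40] (size 4, min 29) -> median=23.5

Answer: 33 32 31 24.5 18 24.5 29 23.5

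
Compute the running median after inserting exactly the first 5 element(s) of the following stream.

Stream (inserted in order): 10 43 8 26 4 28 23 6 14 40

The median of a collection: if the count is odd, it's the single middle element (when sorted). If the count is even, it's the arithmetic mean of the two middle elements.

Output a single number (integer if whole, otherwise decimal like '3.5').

Step 1: insert 10 -> lo=[10] (size 1, max 10) hi=[] (size 0) -> median=10
Step 2: insert 43 -> lo=[10] (size 1, max 10) hi=[43] (size 1, min 43) -> median=26.5
Step 3: insert 8 -> lo=[8, 10] (size 2, max 10) hi=[43] (size 1, min 43) -> median=10
Step 4: insert 26 -> lo=[8, 10] (size 2, max 10) hi=[26, 43] (size 2, min 26) -> median=18
Step 5: insert 4 -> lo=[4, 8, 10] (size 3, max 10) hi=[26, 43] (size 2, min 26) -> median=10

Answer: 10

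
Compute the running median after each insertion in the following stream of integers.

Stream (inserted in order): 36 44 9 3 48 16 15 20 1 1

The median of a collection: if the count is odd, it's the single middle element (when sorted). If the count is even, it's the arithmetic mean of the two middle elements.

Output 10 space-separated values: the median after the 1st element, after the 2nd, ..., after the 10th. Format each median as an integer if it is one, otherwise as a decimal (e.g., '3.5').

Step 1: insert 36 -> lo=[36] (size 1, max 36) hi=[] (size 0) -> median=36
Step 2: insert 44 -> lo=[36] (size 1, max 36) hi=[44] (size 1, min 44) -> median=40
Step 3: insert 9 -> lo=[9, 36] (size 2, max 36) hi=[44] (size 1, min 44) -> median=36
Step 4: insert 3 -> lo=[3, 9] (size 2, max 9) hi=[36, 44] (size 2, min 36) -> median=22.5
Step 5: insert 48 -> lo=[3, 9, 36] (size 3, max 36) hi=[44, 48] (size 2, min 44) -> median=36
Step 6: insert 16 -> lo=[3, 9, 16] (size 3, max 16) hi=[36, 44, 48] (size 3, min 36) -> median=26
Step 7: insert 15 -> lo=[3, 9, 15, 16] (size 4, max 16) hi=[36, 44, 48] (size 3, min 36) -> median=16
Step 8: insert 20 -> lo=[3, 9, 15, 16] (size 4, max 16) hi=[20, 36, 44, 48] (size 4, min 20) -> median=18
Step 9: insert 1 -> lo=[1, 3, 9, 15, 16] (size 5, max 16) hi=[20, 36, 44, 48] (size 4, min 20) -> median=16
Step 10: insert 1 -> lo=[1, 1, 3, 9, 15] (size 5, max 15) hi=[16, 20, 36, 44, 48] (size 5, min 16) -> median=15.5

Answer: 36 40 36 22.5 36 26 16 18 16 15.5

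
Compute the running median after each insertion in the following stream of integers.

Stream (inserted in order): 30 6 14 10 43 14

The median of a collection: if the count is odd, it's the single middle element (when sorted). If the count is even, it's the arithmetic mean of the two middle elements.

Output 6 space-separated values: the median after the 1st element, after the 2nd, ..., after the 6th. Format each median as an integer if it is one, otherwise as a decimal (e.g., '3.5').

Step 1: insert 30 -> lo=[30] (size 1, max 30) hi=[] (size 0) -> median=30
Step 2: insert 6 -> lo=[6] (size 1, max 6) hi=[30] (size 1, min 30) -> median=18
Step 3: insert 14 -> lo=[6, 14] (size 2, max 14) hi=[30] (size 1, min 30) -> median=14
Step 4: insert 10 -> lo=[6, 10] (size 2, max 10) hi=[14, 30] (size 2, min 14) -> median=12
Step 5: insert 43 -> lo=[6, 10, 14] (size 3, max 14) hi=[30, 43] (size 2, min 30) -> median=14
Step 6: insert 14 -> lo=[6, 10, 14] (size 3, max 14) hi=[14, 30, 43] (size 3, min 14) -> median=14

Answer: 30 18 14 12 14 14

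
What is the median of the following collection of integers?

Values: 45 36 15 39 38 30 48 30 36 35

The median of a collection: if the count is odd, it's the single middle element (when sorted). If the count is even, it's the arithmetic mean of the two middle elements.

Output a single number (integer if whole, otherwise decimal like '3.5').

Answer: 36

Derivation:
Step 1: insert 45 -> lo=[45] (size 1, max 45) hi=[] (size 0) -> median=45
Step 2: insert 36 -> lo=[36] (size 1, max 36) hi=[45] (size 1, min 45) -> median=40.5
Step 3: insert 15 -> lo=[15, 36] (size 2, max 36) hi=[45] (size 1, min 45) -> median=36
Step 4: insert 39 -> lo=[15, 36] (size 2, max 36) hi=[39, 45] (size 2, min 39) -> median=37.5
Step 5: insert 38 -> lo=[15, 36, 38] (size 3, max 38) hi=[39, 45] (size 2, min 39) -> median=38
Step 6: insert 30 -> lo=[15, 30, 36] (size 3, max 36) hi=[38, 39, 45] (size 3, min 38) -> median=37
Step 7: insert 48 -> lo=[15, 30, 36, 38] (size 4, max 38) hi=[39, 45, 48] (size 3, min 39) -> median=38
Step 8: insert 30 -> lo=[15, 30, 30, 36] (size 4, max 36) hi=[38, 39, 45, 48] (size 4, min 38) -> median=37
Step 9: insert 36 -> lo=[15, 30, 30, 36, 36] (size 5, max 36) hi=[38, 39, 45, 48] (size 4, min 38) -> median=36
Step 10: insert 35 -> lo=[15, 30, 30, 35, 36] (size 5, max 36) hi=[36, 38, 39, 45, 48] (size 5, min 36) -> median=36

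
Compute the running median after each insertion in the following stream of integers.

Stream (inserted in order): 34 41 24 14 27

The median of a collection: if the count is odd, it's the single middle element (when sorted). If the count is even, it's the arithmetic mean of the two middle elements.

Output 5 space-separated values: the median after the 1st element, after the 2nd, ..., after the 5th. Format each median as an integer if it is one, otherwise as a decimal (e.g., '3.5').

Answer: 34 37.5 34 29 27

Derivation:
Step 1: insert 34 -> lo=[34] (size 1, max 34) hi=[] (size 0) -> median=34
Step 2: insert 41 -> lo=[34] (size 1, max 34) hi=[41] (size 1, min 41) -> median=37.5
Step 3: insert 24 -> lo=[24, 34] (size 2, max 34) hi=[41] (size 1, min 41) -> median=34
Step 4: insert 14 -> lo=[14, 24] (size 2, max 24) hi=[34, 41] (size 2, min 34) -> median=29
Step 5: insert 27 -> lo=[14, 24, 27] (size 3, max 27) hi=[34, 41] (size 2, min 34) -> median=27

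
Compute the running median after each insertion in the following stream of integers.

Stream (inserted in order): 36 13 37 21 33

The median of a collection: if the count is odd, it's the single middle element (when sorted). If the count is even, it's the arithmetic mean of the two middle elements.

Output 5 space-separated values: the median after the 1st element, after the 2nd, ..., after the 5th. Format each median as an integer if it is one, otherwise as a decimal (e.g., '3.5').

Step 1: insert 36 -> lo=[36] (size 1, max 36) hi=[] (size 0) -> median=36
Step 2: insert 13 -> lo=[13] (size 1, max 13) hi=[36] (size 1, min 36) -> median=24.5
Step 3: insert 37 -> lo=[13, 36] (size 2, max 36) hi=[37] (size 1, min 37) -> median=36
Step 4: insert 21 -> lo=[13, 21] (size 2, max 21) hi=[36, 37] (size 2, min 36) -> median=28.5
Step 5: insert 33 -> lo=[13, 21, 33] (size 3, max 33) hi=[36, 37] (size 2, min 36) -> median=33

Answer: 36 24.5 36 28.5 33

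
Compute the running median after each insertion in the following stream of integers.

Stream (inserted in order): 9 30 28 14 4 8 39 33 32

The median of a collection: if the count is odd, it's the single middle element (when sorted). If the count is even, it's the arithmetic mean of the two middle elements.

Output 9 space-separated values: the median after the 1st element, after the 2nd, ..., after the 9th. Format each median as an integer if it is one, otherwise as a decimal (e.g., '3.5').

Step 1: insert 9 -> lo=[9] (size 1, max 9) hi=[] (size 0) -> median=9
Step 2: insert 30 -> lo=[9] (size 1, max 9) hi=[30] (size 1, min 30) -> median=19.5
Step 3: insert 28 -> lo=[9, 28] (size 2, max 28) hi=[30] (size 1, min 30) -> median=28
Step 4: insert 14 -> lo=[9, 14] (size 2, max 14) hi=[28, 30] (size 2, min 28) -> median=21
Step 5: insert 4 -> lo=[4, 9, 14] (size 3, max 14) hi=[28, 30] (size 2, min 28) -> median=14
Step 6: insert 8 -> lo=[4, 8, 9] (size 3, max 9) hi=[14, 28, 30] (size 3, min 14) -> median=11.5
Step 7: insert 39 -> lo=[4, 8, 9, 14] (size 4, max 14) hi=[28, 30, 39] (size 3, min 28) -> median=14
Step 8: insert 33 -> lo=[4, 8, 9, 14] (size 4, max 14) hi=[28, 30, 33, 39] (size 4, min 28) -> median=21
Step 9: insert 32 -> lo=[4, 8, 9, 14, 28] (size 5, max 28) hi=[30, 32, 33, 39] (size 4, min 30) -> median=28

Answer: 9 19.5 28 21 14 11.5 14 21 28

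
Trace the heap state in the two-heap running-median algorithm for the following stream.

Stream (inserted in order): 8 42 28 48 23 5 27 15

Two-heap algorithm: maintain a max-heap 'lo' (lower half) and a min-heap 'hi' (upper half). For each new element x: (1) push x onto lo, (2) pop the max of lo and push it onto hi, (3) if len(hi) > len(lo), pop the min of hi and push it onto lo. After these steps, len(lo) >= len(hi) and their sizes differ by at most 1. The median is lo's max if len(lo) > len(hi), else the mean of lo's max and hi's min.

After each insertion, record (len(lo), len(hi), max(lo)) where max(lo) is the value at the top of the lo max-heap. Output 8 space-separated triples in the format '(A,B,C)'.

Answer: (1,0,8) (1,1,8) (2,1,28) (2,2,28) (3,2,28) (3,3,23) (4,3,27) (4,4,23)

Derivation:
Step 1: insert 8 -> lo=[8] hi=[] -> (len(lo)=1, len(hi)=0, max(lo)=8)
Step 2: insert 42 -> lo=[8] hi=[42] -> (len(lo)=1, len(hi)=1, max(lo)=8)
Step 3: insert 28 -> lo=[8, 28] hi=[42] -> (len(lo)=2, len(hi)=1, max(lo)=28)
Step 4: insert 48 -> lo=[8, 28] hi=[42, 48] -> (len(lo)=2, len(hi)=2, max(lo)=28)
Step 5: insert 23 -> lo=[8, 23, 28] hi=[42, 48] -> (len(lo)=3, len(hi)=2, max(lo)=28)
Step 6: insert 5 -> lo=[5, 8, 23] hi=[28, 42, 48] -> (len(lo)=3, len(hi)=3, max(lo)=23)
Step 7: insert 27 -> lo=[5, 8, 23, 27] hi=[28, 42, 48] -> (len(lo)=4, len(hi)=3, max(lo)=27)
Step 8: insert 15 -> lo=[5, 8, 15, 23] hi=[27, 28, 42, 48] -> (len(lo)=4, len(hi)=4, max(lo)=23)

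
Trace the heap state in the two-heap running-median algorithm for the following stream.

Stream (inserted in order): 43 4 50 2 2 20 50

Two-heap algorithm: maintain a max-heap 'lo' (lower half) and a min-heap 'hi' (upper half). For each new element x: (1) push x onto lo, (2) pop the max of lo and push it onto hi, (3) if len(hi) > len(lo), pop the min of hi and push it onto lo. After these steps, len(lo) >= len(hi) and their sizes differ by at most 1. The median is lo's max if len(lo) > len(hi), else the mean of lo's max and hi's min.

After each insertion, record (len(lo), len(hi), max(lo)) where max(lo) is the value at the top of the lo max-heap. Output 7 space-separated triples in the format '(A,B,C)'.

Step 1: insert 43 -> lo=[43] hi=[] -> (len(lo)=1, len(hi)=0, max(lo)=43)
Step 2: insert 4 -> lo=[4] hi=[43] -> (len(lo)=1, len(hi)=1, max(lo)=4)
Step 3: insert 50 -> lo=[4, 43] hi=[50] -> (len(lo)=2, len(hi)=1, max(lo)=43)
Step 4: insert 2 -> lo=[2, 4] hi=[43, 50] -> (len(lo)=2, len(hi)=2, max(lo)=4)
Step 5: insert 2 -> lo=[2, 2, 4] hi=[43, 50] -> (len(lo)=3, len(hi)=2, max(lo)=4)
Step 6: insert 20 -> lo=[2, 2, 4] hi=[20, 43, 50] -> (len(lo)=3, len(hi)=3, max(lo)=4)
Step 7: insert 50 -> lo=[2, 2, 4, 20] hi=[43, 50, 50] -> (len(lo)=4, len(hi)=3, max(lo)=20)

Answer: (1,0,43) (1,1,4) (2,1,43) (2,2,4) (3,2,4) (3,3,4) (4,3,20)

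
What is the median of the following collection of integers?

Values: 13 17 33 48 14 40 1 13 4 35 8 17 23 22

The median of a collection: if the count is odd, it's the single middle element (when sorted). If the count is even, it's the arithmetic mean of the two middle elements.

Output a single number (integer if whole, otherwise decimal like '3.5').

Answer: 17

Derivation:
Step 1: insert 13 -> lo=[13] (size 1, max 13) hi=[] (size 0) -> median=13
Step 2: insert 17 -> lo=[13] (size 1, max 13) hi=[17] (size 1, min 17) -> median=15
Step 3: insert 33 -> lo=[13, 17] (size 2, max 17) hi=[33] (size 1, min 33) -> median=17
Step 4: insert 48 -> lo=[13, 17] (size 2, max 17) hi=[33, 48] (size 2, min 33) -> median=25
Step 5: insert 14 -> lo=[13, 14, 17] (size 3, max 17) hi=[33, 48] (size 2, min 33) -> median=17
Step 6: insert 40 -> lo=[13, 14, 17] (size 3, max 17) hi=[33, 40, 48] (size 3, min 33) -> median=25
Step 7: insert 1 -> lo=[1, 13, 14, 17] (size 4, max 17) hi=[33, 40, 48] (size 3, min 33) -> median=17
Step 8: insert 13 -> lo=[1, 13, 13, 14] (size 4, max 14) hi=[17, 33, 40, 48] (size 4, min 17) -> median=15.5
Step 9: insert 4 -> lo=[1, 4, 13, 13, 14] (size 5, max 14) hi=[17, 33, 40, 48] (size 4, min 17) -> median=14
Step 10: insert 35 -> lo=[1, 4, 13, 13, 14] (size 5, max 14) hi=[17, 33, 35, 40, 48] (size 5, min 17) -> median=15.5
Step 11: insert 8 -> lo=[1, 4, 8, 13, 13, 14] (size 6, max 14) hi=[17, 33, 35, 40, 48] (size 5, min 17) -> median=14
Step 12: insert 17 -> lo=[1, 4, 8, 13, 13, 14] (size 6, max 14) hi=[17, 17, 33, 35, 40, 48] (size 6, min 17) -> median=15.5
Step 13: insert 23 -> lo=[1, 4, 8, 13, 13, 14, 17] (size 7, max 17) hi=[17, 23, 33, 35, 40, 48] (size 6, min 17) -> median=17
Step 14: insert 22 -> lo=[1, 4, 8, 13, 13, 14, 17] (size 7, max 17) hi=[17, 22, 23, 33, 35, 40, 48] (size 7, min 17) -> median=17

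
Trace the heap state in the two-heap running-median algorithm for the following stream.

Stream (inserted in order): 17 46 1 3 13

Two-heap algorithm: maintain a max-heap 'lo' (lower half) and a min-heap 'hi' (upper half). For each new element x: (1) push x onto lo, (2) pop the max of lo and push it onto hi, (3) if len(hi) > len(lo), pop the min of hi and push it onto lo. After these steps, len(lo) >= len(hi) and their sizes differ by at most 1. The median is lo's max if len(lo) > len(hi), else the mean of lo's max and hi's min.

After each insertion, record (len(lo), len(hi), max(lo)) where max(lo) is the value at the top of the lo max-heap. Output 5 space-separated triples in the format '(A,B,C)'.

Step 1: insert 17 -> lo=[17] hi=[] -> (len(lo)=1, len(hi)=0, max(lo)=17)
Step 2: insert 46 -> lo=[17] hi=[46] -> (len(lo)=1, len(hi)=1, max(lo)=17)
Step 3: insert 1 -> lo=[1, 17] hi=[46] -> (len(lo)=2, len(hi)=1, max(lo)=17)
Step 4: insert 3 -> lo=[1, 3] hi=[17, 46] -> (len(lo)=2, len(hi)=2, max(lo)=3)
Step 5: insert 13 -> lo=[1, 3, 13] hi=[17, 46] -> (len(lo)=3, len(hi)=2, max(lo)=13)

Answer: (1,0,17) (1,1,17) (2,1,17) (2,2,3) (3,2,13)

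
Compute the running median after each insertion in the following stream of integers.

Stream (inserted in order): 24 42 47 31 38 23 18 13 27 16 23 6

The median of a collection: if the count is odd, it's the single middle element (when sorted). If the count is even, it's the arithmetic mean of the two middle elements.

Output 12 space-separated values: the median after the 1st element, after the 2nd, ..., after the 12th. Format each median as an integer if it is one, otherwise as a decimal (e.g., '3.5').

Answer: 24 33 42 36.5 38 34.5 31 27.5 27 25.5 24 23.5

Derivation:
Step 1: insert 24 -> lo=[24] (size 1, max 24) hi=[] (size 0) -> median=24
Step 2: insert 42 -> lo=[24] (size 1, max 24) hi=[42] (size 1, min 42) -> median=33
Step 3: insert 47 -> lo=[24, 42] (size 2, max 42) hi=[47] (size 1, min 47) -> median=42
Step 4: insert 31 -> lo=[24, 31] (size 2, max 31) hi=[42, 47] (size 2, min 42) -> median=36.5
Step 5: insert 38 -> lo=[24, 31, 38] (size 3, max 38) hi=[42, 47] (size 2, min 42) -> median=38
Step 6: insert 23 -> lo=[23, 24, 31] (size 3, max 31) hi=[38, 42, 47] (size 3, min 38) -> median=34.5
Step 7: insert 18 -> lo=[18, 23, 24, 31] (size 4, max 31) hi=[38, 42, 47] (size 3, min 38) -> median=31
Step 8: insert 13 -> lo=[13, 18, 23, 24] (size 4, max 24) hi=[31, 38, 42, 47] (size 4, min 31) -> median=27.5
Step 9: insert 27 -> lo=[13, 18, 23, 24, 27] (size 5, max 27) hi=[31, 38, 42, 47] (size 4, min 31) -> median=27
Step 10: insert 16 -> lo=[13, 16, 18, 23, 24] (size 5, max 24) hi=[27, 31, 38, 42, 47] (size 5, min 27) -> median=25.5
Step 11: insert 23 -> lo=[13, 16, 18, 23, 23, 24] (size 6, max 24) hi=[27, 31, 38, 42, 47] (size 5, min 27) -> median=24
Step 12: insert 6 -> lo=[6, 13, 16, 18, 23, 23] (size 6, max 23) hi=[24, 27, 31, 38, 42, 47] (size 6, min 24) -> median=23.5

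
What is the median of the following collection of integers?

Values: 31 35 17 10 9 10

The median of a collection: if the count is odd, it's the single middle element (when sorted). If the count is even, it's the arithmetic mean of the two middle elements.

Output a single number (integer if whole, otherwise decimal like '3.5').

Step 1: insert 31 -> lo=[31] (size 1, max 31) hi=[] (size 0) -> median=31
Step 2: insert 35 -> lo=[31] (size 1, max 31) hi=[35] (size 1, min 35) -> median=33
Step 3: insert 17 -> lo=[17, 31] (size 2, max 31) hi=[35] (size 1, min 35) -> median=31
Step 4: insert 10 -> lo=[10, 17] (size 2, max 17) hi=[31, 35] (size 2, min 31) -> median=24
Step 5: insert 9 -> lo=[9, 10, 17] (size 3, max 17) hi=[31, 35] (size 2, min 31) -> median=17
Step 6: insert 10 -> lo=[9, 10, 10] (size 3, max 10) hi=[17, 31, 35] (size 3, min 17) -> median=13.5

Answer: 13.5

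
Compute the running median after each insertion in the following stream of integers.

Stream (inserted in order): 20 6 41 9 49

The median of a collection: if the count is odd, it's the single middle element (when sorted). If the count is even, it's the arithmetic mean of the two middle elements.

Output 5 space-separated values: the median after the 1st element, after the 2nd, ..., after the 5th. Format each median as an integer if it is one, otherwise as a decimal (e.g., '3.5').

Step 1: insert 20 -> lo=[20] (size 1, max 20) hi=[] (size 0) -> median=20
Step 2: insert 6 -> lo=[6] (size 1, max 6) hi=[20] (size 1, min 20) -> median=13
Step 3: insert 41 -> lo=[6, 20] (size 2, max 20) hi=[41] (size 1, min 41) -> median=20
Step 4: insert 9 -> lo=[6, 9] (size 2, max 9) hi=[20, 41] (size 2, min 20) -> median=14.5
Step 5: insert 49 -> lo=[6, 9, 20] (size 3, max 20) hi=[41, 49] (size 2, min 41) -> median=20

Answer: 20 13 20 14.5 20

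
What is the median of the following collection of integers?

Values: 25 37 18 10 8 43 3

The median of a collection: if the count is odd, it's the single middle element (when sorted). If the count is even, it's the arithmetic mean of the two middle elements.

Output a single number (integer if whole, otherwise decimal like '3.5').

Answer: 18

Derivation:
Step 1: insert 25 -> lo=[25] (size 1, max 25) hi=[] (size 0) -> median=25
Step 2: insert 37 -> lo=[25] (size 1, max 25) hi=[37] (size 1, min 37) -> median=31
Step 3: insert 18 -> lo=[18, 25] (size 2, max 25) hi=[37] (size 1, min 37) -> median=25
Step 4: insert 10 -> lo=[10, 18] (size 2, max 18) hi=[25, 37] (size 2, min 25) -> median=21.5
Step 5: insert 8 -> lo=[8, 10, 18] (size 3, max 18) hi=[25, 37] (size 2, min 25) -> median=18
Step 6: insert 43 -> lo=[8, 10, 18] (size 3, max 18) hi=[25, 37, 43] (size 3, min 25) -> median=21.5
Step 7: insert 3 -> lo=[3, 8, 10, 18] (size 4, max 18) hi=[25, 37, 43] (size 3, min 25) -> median=18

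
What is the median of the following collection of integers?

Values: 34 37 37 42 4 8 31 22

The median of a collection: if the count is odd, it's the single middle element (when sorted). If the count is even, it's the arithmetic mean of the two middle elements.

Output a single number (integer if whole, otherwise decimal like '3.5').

Answer: 32.5

Derivation:
Step 1: insert 34 -> lo=[34] (size 1, max 34) hi=[] (size 0) -> median=34
Step 2: insert 37 -> lo=[34] (size 1, max 34) hi=[37] (size 1, min 37) -> median=35.5
Step 3: insert 37 -> lo=[34, 37] (size 2, max 37) hi=[37] (size 1, min 37) -> median=37
Step 4: insert 42 -> lo=[34, 37] (size 2, max 37) hi=[37, 42] (size 2, min 37) -> median=37
Step 5: insert 4 -> lo=[4, 34, 37] (size 3, max 37) hi=[37, 42] (size 2, min 37) -> median=37
Step 6: insert 8 -> lo=[4, 8, 34] (size 3, max 34) hi=[37, 37, 42] (size 3, min 37) -> median=35.5
Step 7: insert 31 -> lo=[4, 8, 31, 34] (size 4, max 34) hi=[37, 37, 42] (size 3, min 37) -> median=34
Step 8: insert 22 -> lo=[4, 8, 22, 31] (size 4, max 31) hi=[34, 37, 37, 42] (size 4, min 34) -> median=32.5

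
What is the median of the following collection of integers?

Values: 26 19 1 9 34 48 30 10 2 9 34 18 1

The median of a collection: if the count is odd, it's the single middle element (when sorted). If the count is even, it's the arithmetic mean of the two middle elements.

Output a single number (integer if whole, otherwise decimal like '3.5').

Answer: 18

Derivation:
Step 1: insert 26 -> lo=[26] (size 1, max 26) hi=[] (size 0) -> median=26
Step 2: insert 19 -> lo=[19] (size 1, max 19) hi=[26] (size 1, min 26) -> median=22.5
Step 3: insert 1 -> lo=[1, 19] (size 2, max 19) hi=[26] (size 1, min 26) -> median=19
Step 4: insert 9 -> lo=[1, 9] (size 2, max 9) hi=[19, 26] (size 2, min 19) -> median=14
Step 5: insert 34 -> lo=[1, 9, 19] (size 3, max 19) hi=[26, 34] (size 2, min 26) -> median=19
Step 6: insert 48 -> lo=[1, 9, 19] (size 3, max 19) hi=[26, 34, 48] (size 3, min 26) -> median=22.5
Step 7: insert 30 -> lo=[1, 9, 19, 26] (size 4, max 26) hi=[30, 34, 48] (size 3, min 30) -> median=26
Step 8: insert 10 -> lo=[1, 9, 10, 19] (size 4, max 19) hi=[26, 30, 34, 48] (size 4, min 26) -> median=22.5
Step 9: insert 2 -> lo=[1, 2, 9, 10, 19] (size 5, max 19) hi=[26, 30, 34, 48] (size 4, min 26) -> median=19
Step 10: insert 9 -> lo=[1, 2, 9, 9, 10] (size 5, max 10) hi=[19, 26, 30, 34, 48] (size 5, min 19) -> median=14.5
Step 11: insert 34 -> lo=[1, 2, 9, 9, 10, 19] (size 6, max 19) hi=[26, 30, 34, 34, 48] (size 5, min 26) -> median=19
Step 12: insert 18 -> lo=[1, 2, 9, 9, 10, 18] (size 6, max 18) hi=[19, 26, 30, 34, 34, 48] (size 6, min 19) -> median=18.5
Step 13: insert 1 -> lo=[1, 1, 2, 9, 9, 10, 18] (size 7, max 18) hi=[19, 26, 30, 34, 34, 48] (size 6, min 19) -> median=18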